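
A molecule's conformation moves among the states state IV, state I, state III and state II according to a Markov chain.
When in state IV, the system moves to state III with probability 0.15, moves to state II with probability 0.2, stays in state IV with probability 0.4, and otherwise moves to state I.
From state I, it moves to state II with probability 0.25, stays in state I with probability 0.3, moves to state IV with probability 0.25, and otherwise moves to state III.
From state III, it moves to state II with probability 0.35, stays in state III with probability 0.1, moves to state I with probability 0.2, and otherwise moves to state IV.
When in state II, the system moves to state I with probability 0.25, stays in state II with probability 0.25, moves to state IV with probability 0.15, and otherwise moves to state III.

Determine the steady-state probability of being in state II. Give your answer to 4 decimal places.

Let the stationary distribution be π with π = πP and π_1 + π_2 + π_3 + π_4 = 1.
π_1 = 0.4·π_1 + 0.25·π_2 + 0.35·π_3 + 0.15·π_4
π_2 = 0.25·π_1 + 0.3·π_2 + 0.2·π_3 + 0.25·π_4
π_3 = 0.15·π_1 + 0.2·π_2 + 0.1·π_3 + 0.35·π_4
Solving with the normalization constraint gives π = (0.2880, 0.2524, 0.2036, 0.2560).
So the stationary probability of state II is 0.2560.

0.2560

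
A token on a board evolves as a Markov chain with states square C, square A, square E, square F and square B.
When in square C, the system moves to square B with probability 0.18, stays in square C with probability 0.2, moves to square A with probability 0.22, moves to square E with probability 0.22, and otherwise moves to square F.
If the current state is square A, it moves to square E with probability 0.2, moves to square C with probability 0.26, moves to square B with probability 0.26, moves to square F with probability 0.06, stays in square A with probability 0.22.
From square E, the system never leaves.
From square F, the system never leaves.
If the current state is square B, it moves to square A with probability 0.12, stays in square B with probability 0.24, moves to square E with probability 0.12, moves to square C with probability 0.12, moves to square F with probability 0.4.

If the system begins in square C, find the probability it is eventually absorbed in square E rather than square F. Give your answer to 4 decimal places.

0.4915

Let h(s) be the probability of absorption at square E starting from transient state s. Then h(square E) = 1 and h(square F) = 0. By first-step analysis:
h(square C) = 0.2·h(square C) + 0.22·h(square A) + 0.22·1 + 0.18·0 + 0.18·h(square B)
h(square A) = 0.26·h(square C) + 0.22·h(square A) + 0.2·1 + 0.06·0 + 0.26·h(square B)
h(square B) = 0.12·h(square C) + 0.12·h(square A) + 0.12·1 + 0.4·0 + 0.24·h(square B)
Solving: h(square C) = 0.4915, h(square A) = 0.5264, h(square B) = 0.3186.
Starting from square C, the probability is 0.4915.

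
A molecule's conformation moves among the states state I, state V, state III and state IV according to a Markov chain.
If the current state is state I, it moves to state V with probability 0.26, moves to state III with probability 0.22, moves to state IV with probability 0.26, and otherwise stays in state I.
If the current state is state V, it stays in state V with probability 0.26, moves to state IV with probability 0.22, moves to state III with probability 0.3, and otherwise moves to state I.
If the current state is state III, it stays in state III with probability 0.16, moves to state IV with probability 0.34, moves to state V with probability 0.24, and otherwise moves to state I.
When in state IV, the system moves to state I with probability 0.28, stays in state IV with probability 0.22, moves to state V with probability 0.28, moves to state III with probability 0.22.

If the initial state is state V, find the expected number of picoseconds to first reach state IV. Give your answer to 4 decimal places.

3.8589

Let t(s) be the expected number of picoseconds to first reach state IV from state s, with t(state IV) = 0. Conditioning on the first picosecond:
t(state I) = 1 + 0.26·t(state I) + 0.26·t(state V) + 0.22·t(state III)
t(state V) = 1 + 0.22·t(state I) + 0.26·t(state V) + 0.3·t(state III)
t(state III) = 1 + 0.26·t(state I) + 0.24·t(state V) + 0.16·t(state III)
Solving: t(state I) = 3.7324, t(state V) = 3.8589, t(state III) = 3.4483.
Expected picoseconds from state V to state IV: 3.8589.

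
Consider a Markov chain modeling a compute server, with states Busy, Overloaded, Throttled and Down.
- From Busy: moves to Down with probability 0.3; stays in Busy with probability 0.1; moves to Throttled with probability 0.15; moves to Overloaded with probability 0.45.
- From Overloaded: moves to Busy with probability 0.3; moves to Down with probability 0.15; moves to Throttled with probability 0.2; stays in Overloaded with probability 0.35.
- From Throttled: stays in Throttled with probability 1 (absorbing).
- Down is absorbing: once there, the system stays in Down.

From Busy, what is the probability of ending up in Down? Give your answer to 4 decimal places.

0.5833

Let h(s) be the probability of absorption at Down starting from transient state s. Then h(Down) = 1 and h(Throttled) = 0. By first-step analysis:
h(Busy) = 0.1·h(Busy) + 0.45·h(Overloaded) + 0.15·0 + 0.3·1
h(Overloaded) = 0.3·h(Busy) + 0.35·h(Overloaded) + 0.2·0 + 0.15·1
Solving: h(Busy) = 0.5833, h(Overloaded) = 0.5000.
Starting from Busy, the probability is 0.5833.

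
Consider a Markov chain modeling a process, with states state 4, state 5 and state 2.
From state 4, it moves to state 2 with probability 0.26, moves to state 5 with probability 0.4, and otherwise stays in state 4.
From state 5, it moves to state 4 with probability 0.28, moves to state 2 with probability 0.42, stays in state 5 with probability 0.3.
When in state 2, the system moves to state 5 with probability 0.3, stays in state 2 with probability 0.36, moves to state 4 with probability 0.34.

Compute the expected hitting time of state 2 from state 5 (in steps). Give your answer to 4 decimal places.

2.6857

Let t(s) be the expected number of steps to first reach state 2 from state s, with t(state 2) = 0. Conditioning on the first step:
t(state 4) = 1 + 0.34·t(state 4) + 0.4·t(state 5)
t(state 5) = 1 + 0.28·t(state 4) + 0.3·t(state 5)
Solving: t(state 4) = 3.1429, t(state 5) = 2.6857.
Expected steps from state 5 to state 2: 2.6857.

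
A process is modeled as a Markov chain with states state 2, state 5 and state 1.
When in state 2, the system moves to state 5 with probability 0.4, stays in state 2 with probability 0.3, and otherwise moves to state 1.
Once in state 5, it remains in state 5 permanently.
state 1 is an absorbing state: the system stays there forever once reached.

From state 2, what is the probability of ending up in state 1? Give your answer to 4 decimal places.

Let h(s) be the probability of absorption at state 1 starting from transient state s. Then h(state 1) = 1 and h(state 5) = 0. By first-step analysis:
h(state 2) = 0.3·h(state 2) + 0.4·0 + 0.3·1
Solving: h(state 2) = 0.4286.
Starting from state 2, the probability is 0.4286.

0.4286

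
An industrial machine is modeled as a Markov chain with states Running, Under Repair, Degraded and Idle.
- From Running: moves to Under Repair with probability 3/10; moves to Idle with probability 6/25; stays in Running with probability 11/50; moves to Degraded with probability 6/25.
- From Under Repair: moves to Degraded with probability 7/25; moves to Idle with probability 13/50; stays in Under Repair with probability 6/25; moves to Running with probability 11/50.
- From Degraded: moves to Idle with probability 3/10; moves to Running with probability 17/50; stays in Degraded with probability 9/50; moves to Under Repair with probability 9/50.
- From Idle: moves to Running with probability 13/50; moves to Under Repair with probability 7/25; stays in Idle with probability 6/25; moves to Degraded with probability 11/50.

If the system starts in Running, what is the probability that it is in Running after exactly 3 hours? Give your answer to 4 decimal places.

Propagate the distribution vector 3 hours from Running.
After 0 hours: (1.0000, 0.0000, 0.0000, 0.0000)
After 1 hour: (0.2200, 0.3000, 0.2400, 0.2400)
After 2 hours: (0.2584, 0.2484, 0.2328, 0.2604)
After 3 hours: (0.2584, 0.2520, 0.2308, 0.2589)
P(in Running after 3 hours) = 0.2584

0.2584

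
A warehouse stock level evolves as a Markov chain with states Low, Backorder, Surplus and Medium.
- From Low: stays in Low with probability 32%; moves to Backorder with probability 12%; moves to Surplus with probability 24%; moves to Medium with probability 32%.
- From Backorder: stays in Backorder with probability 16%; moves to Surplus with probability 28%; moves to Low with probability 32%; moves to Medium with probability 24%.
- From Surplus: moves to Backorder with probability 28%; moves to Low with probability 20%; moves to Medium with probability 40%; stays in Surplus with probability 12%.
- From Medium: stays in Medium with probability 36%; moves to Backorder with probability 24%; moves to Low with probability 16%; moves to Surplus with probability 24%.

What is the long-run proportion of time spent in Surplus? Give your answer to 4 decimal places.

0.2216

Let the stationary distribution be π with π = πP and π_1 + π_2 + π_3 + π_4 = 1.
π_1 = 0.32·π_1 + 0.32·π_2 + 0.2·π_3 + 0.16·π_4
π_2 = 0.12·π_1 + 0.16·π_2 + 0.28·π_3 + 0.24·π_4
π_3 = 0.24·π_1 + 0.28·π_2 + 0.12·π_3 + 0.24·π_4
Solving with the normalization constraint gives π = (0.2398, 0.2038, 0.2216, 0.3348).
So the stationary probability of Surplus is 0.2216.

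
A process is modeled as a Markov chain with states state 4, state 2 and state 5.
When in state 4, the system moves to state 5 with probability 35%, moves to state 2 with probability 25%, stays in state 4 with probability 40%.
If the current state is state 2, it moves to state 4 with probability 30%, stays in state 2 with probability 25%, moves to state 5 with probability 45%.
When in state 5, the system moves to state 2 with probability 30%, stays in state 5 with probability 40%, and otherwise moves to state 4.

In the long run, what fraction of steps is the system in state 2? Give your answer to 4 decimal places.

0.2698

Let the stationary distribution be π with π = πP and π_1 + π_2 + π_3 = 1.
π_1 = 0.4·π_1 + 0.3·π_2 + 0.3·π_3
π_2 = 0.25·π_1 + 0.25·π_2 + 0.3·π_3
Solving with the normalization constraint gives π = (0.3333, 0.2698, 0.3968).
So the stationary probability of state 2 is 0.2698.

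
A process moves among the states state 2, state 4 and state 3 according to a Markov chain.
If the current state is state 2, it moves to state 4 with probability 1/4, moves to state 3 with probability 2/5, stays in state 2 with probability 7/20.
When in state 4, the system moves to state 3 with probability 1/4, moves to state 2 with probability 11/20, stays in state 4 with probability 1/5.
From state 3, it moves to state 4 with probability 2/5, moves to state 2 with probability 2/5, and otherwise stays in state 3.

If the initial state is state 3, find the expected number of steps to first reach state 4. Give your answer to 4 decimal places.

2.9167

Let t(s) be the expected number of steps to first reach state 4 from state s, with t(state 4) = 0. Conditioning on the first step:
t(state 2) = 1 + 0.35·t(state 2) + 0.4·t(state 3)
t(state 3) = 1 + 0.4·t(state 2) + 0.2·t(state 3)
Solving: t(state 2) = 3.3333, t(state 3) = 2.9167.
Expected steps from state 3 to state 4: 2.9167.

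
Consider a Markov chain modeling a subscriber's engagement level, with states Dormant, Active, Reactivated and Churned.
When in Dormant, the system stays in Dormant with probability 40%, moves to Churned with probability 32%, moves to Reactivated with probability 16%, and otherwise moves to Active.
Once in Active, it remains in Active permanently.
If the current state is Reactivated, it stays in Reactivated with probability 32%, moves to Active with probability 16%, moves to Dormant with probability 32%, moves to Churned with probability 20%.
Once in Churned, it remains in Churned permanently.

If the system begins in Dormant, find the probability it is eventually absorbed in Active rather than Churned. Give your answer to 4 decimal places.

Let h(s) be the probability of absorption at Active starting from transient state s. Then h(Active) = 1 and h(Churned) = 0. By first-step analysis:
h(Dormant) = 0.4·h(Dormant) + 0.12·1 + 0.16·h(Reactivated) + 0.32·0
h(Reactivated) = 0.32·h(Dormant) + 0.16·1 + 0.32·h(Reactivated) + 0.2·0
Solving: h(Dormant) = 0.3004, h(Reactivated) = 0.3767.
Starting from Dormant, the probability is 0.3004.

0.3004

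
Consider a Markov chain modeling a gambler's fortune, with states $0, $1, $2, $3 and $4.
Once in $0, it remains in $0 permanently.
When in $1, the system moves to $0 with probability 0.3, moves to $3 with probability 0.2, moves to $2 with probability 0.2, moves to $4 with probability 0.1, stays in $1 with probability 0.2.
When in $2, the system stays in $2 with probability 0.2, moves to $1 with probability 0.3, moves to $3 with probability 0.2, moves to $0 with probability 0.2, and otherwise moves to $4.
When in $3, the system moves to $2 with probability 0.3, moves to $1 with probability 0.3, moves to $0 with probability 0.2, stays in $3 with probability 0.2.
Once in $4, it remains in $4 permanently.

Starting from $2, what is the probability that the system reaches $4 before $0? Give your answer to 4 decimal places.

Let h(s) be the probability of absorption at $4 starting from transient state s. Then h($4) = 1 and h($0) = 0. By first-step analysis:
h($1) = 0.3·0 + 0.2·h($1) + 0.2·h($2) + 0.2·h($3) + 0.1·1
h($2) = 0.2·0 + 0.3·h($1) + 0.2·h($2) + 0.2·h($3) + 0.1·1
h($3) = 0.2·0 + 0.3·h($1) + 0.3·h($2) + 0.2·h($3)
Solving: h($1) = 0.2367, h($2) = 0.2604, h($3) = 0.1864.
Starting from $2, the probability is 0.2604.

0.2604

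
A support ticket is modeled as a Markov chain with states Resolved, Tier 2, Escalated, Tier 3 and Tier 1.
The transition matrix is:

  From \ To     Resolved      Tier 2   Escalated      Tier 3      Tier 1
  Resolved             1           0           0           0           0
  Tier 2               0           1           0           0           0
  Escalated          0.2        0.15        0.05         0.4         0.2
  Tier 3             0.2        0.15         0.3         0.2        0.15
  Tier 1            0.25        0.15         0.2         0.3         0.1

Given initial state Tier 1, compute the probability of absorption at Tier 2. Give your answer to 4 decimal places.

0.3995

Let h(s) be the probability of absorption at Tier 2 starting from transient state s. Then h(Tier 2) = 1 and h(Resolved) = 0. By first-step analysis:
h(Escalated) = 0.2·0 + 0.15·1 + 0.05·h(Escalated) + 0.4·h(Tier 3) + 0.2·h(Tier 1)
h(Tier 3) = 0.2·0 + 0.15·1 + 0.3·h(Escalated) + 0.2·h(Tier 3) + 0.15·h(Tier 1)
h(Tier 1) = 0.25·0 + 0.15·1 + 0.2·h(Escalated) + 0.3·h(Tier 3) + 0.1·h(Tier 1)
Solving: h(Escalated) = 0.4186, h(Tier 3) = 0.4194, h(Tier 1) = 0.3995.
Starting from Tier 1, the probability is 0.3995.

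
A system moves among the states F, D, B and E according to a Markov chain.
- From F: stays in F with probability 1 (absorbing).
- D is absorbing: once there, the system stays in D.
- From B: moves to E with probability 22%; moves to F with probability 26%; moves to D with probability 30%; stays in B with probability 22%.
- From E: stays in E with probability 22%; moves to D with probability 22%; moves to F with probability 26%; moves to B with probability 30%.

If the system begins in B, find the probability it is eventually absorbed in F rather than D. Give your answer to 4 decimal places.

0.4794

Let h(s) be the probability of absorption at F starting from transient state s. Then h(F) = 1 and h(D) = 0. By first-step analysis:
h(B) = 0.26·1 + 0.3·0 + 0.22·h(B) + 0.22·h(E)
h(E) = 0.26·1 + 0.22·0 + 0.3·h(B) + 0.22·h(E)
Solving: h(B) = 0.4794, h(E) = 0.5177.
Starting from B, the probability is 0.4794.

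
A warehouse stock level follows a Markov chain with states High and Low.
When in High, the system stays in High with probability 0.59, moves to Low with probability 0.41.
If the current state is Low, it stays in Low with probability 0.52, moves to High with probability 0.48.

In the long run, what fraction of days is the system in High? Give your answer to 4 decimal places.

0.5393

Let the stationary distribution be π with π = πP and π_1 + π_2 = 1.
π_1 = 0.59·π_1 + 0.48·π_2
Solving with the normalization constraint gives π = (0.5393, 0.4607).
So the stationary probability of High is 0.5393.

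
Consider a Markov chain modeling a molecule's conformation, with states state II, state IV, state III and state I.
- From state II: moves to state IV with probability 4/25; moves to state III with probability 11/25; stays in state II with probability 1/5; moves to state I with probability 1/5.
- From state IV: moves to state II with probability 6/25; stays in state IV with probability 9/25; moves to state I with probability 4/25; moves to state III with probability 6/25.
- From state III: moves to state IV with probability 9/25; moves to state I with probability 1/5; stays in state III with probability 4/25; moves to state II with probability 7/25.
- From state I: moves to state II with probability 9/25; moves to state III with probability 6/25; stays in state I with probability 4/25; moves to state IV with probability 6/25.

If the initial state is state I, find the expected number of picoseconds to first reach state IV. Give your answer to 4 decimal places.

4.0026

Let t(s) be the expected number of picoseconds to first reach state IV from state s, with t(state IV) = 0. Conditioning on the first picosecond:
t(state II) = 1 + 0.2·t(state II) + 0.44·t(state III) + 0.2·t(state I)
t(state III) = 1 + 0.28·t(state II) + 0.16·t(state III) + 0.2·t(state I)
t(state I) = 1 + 0.36·t(state II) + 0.24·t(state III) + 0.16·t(state I)
Solving: t(state II) = 4.1995, t(state III) = 3.5433, t(state I) = 4.0026.
Expected picoseconds from state I to state IV: 4.0026.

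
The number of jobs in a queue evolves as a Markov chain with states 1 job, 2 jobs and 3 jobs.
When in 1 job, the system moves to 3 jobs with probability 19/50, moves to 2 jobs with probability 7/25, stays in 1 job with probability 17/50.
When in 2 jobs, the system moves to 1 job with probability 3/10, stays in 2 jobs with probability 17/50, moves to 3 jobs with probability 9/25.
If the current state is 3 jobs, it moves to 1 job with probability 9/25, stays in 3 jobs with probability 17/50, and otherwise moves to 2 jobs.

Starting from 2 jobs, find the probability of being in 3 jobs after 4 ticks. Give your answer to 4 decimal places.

Propagate the distribution vector 4 ticks from 2 jobs.
After 0 ticks: (0.0000, 1.0000, 0.0000)
After 1 tick: (0.3000, 0.3400, 0.3600)
After 2 ticks: (0.3336, 0.3076, 0.3588)
After 3 ticks: (0.3349, 0.3056, 0.3595)
After 4 ticks: (0.3350, 0.3055, 0.3595)
P(in 3 jobs after 4 ticks) = 0.3595

0.3595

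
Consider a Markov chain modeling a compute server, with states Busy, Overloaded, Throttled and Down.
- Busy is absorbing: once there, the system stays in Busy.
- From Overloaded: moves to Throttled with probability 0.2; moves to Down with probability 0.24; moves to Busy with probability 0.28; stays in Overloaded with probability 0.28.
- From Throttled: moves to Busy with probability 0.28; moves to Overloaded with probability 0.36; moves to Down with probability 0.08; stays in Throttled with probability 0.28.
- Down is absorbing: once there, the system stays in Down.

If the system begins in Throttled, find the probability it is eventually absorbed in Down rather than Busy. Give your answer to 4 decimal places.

0.3226

Let h(s) be the probability of absorption at Down starting from transient state s. Then h(Down) = 1 and h(Busy) = 0. By first-step analysis:
h(Overloaded) = 0.28·0 + 0.28·h(Overloaded) + 0.2·h(Throttled) + 0.24·1
h(Throttled) = 0.28·0 + 0.36·h(Overloaded) + 0.28·h(Throttled) + 0.08·1
Solving: h(Overloaded) = 0.4229, h(Throttled) = 0.3226.
Starting from Throttled, the probability is 0.3226.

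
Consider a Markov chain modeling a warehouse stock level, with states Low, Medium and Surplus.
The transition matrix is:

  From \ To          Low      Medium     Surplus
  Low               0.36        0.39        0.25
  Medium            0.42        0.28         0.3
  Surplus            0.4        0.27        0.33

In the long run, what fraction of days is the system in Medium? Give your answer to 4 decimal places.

0.3201

Let the stationary distribution be π with π = πP and π_1 + π_2 + π_3 = 1.
π_1 = 0.36·π_1 + 0.42·π_2 + 0.4·π_3
π_2 = 0.39·π_1 + 0.28·π_2 + 0.27·π_3
Solving with the normalization constraint gives π = (0.3908, 0.3201, 0.2891).
So the stationary probability of Medium is 0.3201.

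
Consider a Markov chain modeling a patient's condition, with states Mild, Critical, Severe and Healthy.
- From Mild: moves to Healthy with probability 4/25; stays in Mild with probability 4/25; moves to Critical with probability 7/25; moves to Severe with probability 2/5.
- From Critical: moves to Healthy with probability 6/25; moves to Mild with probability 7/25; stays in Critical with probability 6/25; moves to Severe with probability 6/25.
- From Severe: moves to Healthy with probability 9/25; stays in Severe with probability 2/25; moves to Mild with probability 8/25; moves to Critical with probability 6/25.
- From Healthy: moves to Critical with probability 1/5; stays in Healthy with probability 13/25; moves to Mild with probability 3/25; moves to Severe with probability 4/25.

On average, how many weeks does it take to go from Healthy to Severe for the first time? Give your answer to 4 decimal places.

Let t(s) be the expected number of weeks to first reach Severe from state s, with t(Severe) = 0. Conditioning on the first week:
t(Mild) = 1 + 0.16·t(Mild) + 0.28·t(Critical) + 0.16·t(Healthy)
t(Critical) = 1 + 0.28·t(Mild) + 0.24·t(Critical) + 0.24·t(Healthy)
t(Healthy) = 1 + 0.12·t(Mild) + 0.2·t(Critical) + 0.52·t(Healthy)
Solving: t(Mild) = 3.4135, t(Critical) = 4.0312, t(Healthy) = 4.6164.
Expected weeks from Healthy to Severe: 4.6164.

4.6164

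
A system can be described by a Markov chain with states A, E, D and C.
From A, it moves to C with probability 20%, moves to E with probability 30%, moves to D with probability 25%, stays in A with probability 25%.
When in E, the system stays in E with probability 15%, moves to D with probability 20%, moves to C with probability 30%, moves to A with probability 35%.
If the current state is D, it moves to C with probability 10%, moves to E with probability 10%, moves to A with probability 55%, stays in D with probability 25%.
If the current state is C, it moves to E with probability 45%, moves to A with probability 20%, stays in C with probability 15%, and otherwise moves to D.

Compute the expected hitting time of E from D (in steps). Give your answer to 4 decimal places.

Let t(s) be the expected number of steps to first reach E from state s, with t(E) = 0. Conditioning on the first step:
t(A) = 1 + 0.25·t(A) + 0.25·t(D) + 0.2·t(C)
t(D) = 1 + 0.55·t(A) + 0.25·t(D) + 0.1·t(C)
t(C) = 1 + 0.2·t(A) + 0.2·t(D) + 0.15·t(C)
Solving: t(A) = 3.6128, t(D) = 4.3907, t(C) = 3.0596.
Expected steps from D to E: 4.3907.

4.3907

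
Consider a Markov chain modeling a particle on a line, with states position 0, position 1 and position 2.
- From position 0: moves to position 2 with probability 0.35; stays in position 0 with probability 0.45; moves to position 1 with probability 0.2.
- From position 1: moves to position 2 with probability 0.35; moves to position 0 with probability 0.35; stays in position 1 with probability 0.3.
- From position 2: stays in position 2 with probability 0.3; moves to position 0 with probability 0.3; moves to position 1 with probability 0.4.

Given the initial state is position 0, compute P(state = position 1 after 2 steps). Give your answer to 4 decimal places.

0.2900

Sum over the intermediate state after 1 step:
P = P(position 0→position 0)·P(position 0→position 1) + P(position 0→position 1)·P(position 1→position 1) + P(position 0→position 2)·P(position 2→position 1)
  = 0.45×0.2 + 0.2×0.3 + 0.35×0.4
  = 0.0900 + 0.0600 + 0.1400 = 0.2900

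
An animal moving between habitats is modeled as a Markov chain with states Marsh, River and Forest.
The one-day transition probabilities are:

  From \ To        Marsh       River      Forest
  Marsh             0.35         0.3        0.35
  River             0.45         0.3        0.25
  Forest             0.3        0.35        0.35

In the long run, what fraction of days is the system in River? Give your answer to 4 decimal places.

Let the stationary distribution be π with π = πP and π_1 + π_2 + π_3 = 1.
π_1 = 0.35·π_1 + 0.45·π_2 + 0.3·π_3
π_2 = 0.3·π_1 + 0.3·π_2 + 0.35·π_3
Solving with the normalization constraint gives π = (0.3657, 0.3159, 0.3184).
So the stationary probability of River is 0.3159.

0.3159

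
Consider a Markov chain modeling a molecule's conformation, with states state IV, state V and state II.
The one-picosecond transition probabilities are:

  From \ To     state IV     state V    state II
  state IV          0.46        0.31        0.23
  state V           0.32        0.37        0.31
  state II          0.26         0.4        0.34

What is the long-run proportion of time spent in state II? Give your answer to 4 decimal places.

Let the stationary distribution be π with π = πP and π_1 + π_2 + π_3 = 1.
π_1 = 0.46·π_1 + 0.32·π_2 + 0.26·π_3
π_2 = 0.31·π_1 + 0.37·π_2 + 0.4·π_3
Solving with the normalization constraint gives π = (0.3518, 0.3576, 0.2906).
So the stationary probability of state II is 0.2906.

0.2906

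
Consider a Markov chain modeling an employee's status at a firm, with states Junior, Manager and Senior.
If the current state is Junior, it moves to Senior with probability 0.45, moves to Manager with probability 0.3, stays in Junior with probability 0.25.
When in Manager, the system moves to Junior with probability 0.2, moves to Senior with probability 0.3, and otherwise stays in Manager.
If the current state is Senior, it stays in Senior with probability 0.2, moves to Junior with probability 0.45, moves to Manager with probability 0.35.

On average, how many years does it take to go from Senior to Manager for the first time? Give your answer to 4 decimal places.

3.0189

Let t(s) be the expected number of years to first reach Manager from state s, with t(Manager) = 0. Conditioning on the first year:
t(Junior) = 1 + 0.25·t(Junior) + 0.45·t(Senior)
t(Senior) = 1 + 0.45·t(Junior) + 0.2·t(Senior)
Solving: t(Junior) = 3.1447, t(Senior) = 3.0189.
Expected years from Senior to Manager: 3.0189.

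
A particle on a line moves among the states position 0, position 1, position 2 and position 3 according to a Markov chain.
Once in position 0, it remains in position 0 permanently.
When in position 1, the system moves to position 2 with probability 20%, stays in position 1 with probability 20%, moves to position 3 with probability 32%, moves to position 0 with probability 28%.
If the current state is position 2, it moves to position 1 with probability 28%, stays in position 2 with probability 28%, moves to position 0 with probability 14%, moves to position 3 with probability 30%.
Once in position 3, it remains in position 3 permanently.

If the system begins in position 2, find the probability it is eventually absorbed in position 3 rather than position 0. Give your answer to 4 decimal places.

Let h(s) be the probability of absorption at position 3 starting from transient state s. Then h(position 3) = 1 and h(position 0) = 0. By first-step analysis:
h(position 1) = 0.28·0 + 0.2·h(position 1) + 0.2·h(position 2) + 0.32·1
h(position 2) = 0.14·0 + 0.28·h(position 1) + 0.28·h(position 2) + 0.3·1
Solving: h(position 1) = 0.5585, h(position 2) = 0.6338.
Starting from position 2, the probability is 0.6338.

0.6338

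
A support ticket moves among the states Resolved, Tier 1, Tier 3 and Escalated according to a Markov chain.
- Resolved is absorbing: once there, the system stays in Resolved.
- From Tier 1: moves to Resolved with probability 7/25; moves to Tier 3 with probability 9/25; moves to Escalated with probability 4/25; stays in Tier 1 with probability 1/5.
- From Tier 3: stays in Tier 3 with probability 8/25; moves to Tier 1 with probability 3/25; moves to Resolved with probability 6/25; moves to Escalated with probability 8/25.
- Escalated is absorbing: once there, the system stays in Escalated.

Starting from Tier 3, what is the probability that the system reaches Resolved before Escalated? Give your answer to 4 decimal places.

Let h(s) be the probability of absorption at Resolved starting from transient state s. Then h(Resolved) = 1 and h(Escalated) = 0. By first-step analysis:
h(Tier 1) = 0.28·1 + 0.2·h(Tier 1) + 0.36·h(Tier 3) + 0.16·0
h(Tier 3) = 0.24·1 + 0.12·h(Tier 1) + 0.32·h(Tier 3) + 0.32·0
Solving: h(Tier 1) = 0.5527, h(Tier 3) = 0.4505.
Starting from Tier 3, the probability is 0.4505.

0.4505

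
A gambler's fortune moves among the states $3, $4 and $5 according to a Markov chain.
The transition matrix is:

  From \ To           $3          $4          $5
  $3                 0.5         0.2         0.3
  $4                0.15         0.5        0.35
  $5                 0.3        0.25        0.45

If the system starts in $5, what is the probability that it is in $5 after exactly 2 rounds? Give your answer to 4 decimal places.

Sum over the intermediate state after 1 round:
P = P($5→$3)·P($3→$5) + P($5→$4)·P($4→$5) + P($5→$5)·P($5→$5)
  = 0.3×0.3 + 0.25×0.35 + 0.45×0.45
  = 0.0900 + 0.0875 + 0.2025 = 0.3800

0.3800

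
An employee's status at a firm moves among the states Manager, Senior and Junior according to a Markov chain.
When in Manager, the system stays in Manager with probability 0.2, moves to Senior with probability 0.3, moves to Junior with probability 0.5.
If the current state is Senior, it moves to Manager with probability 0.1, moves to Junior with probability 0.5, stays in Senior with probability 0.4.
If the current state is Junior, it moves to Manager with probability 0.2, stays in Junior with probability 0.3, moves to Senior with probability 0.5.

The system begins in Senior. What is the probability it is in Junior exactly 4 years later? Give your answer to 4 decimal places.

0.4160

Propagate the distribution vector 4 years from Senior.
After 0 years: (0.0000, 1.0000, 0.0000)
After 1 year: (0.1000, 0.4000, 0.5000)
After 2 years: (0.1600, 0.4400, 0.4000)
After 3 years: (0.1560, 0.4240, 0.4200)
After 4 years: (0.1576, 0.4264, 0.4160)
P(in Junior after 4 years) = 0.4160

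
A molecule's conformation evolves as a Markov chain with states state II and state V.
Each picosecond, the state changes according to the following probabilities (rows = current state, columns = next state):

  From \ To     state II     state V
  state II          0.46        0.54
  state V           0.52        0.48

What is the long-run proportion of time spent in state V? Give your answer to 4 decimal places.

0.5094

Let the stationary distribution be π with π = πP and π_1 + π_2 = 1.
π_1 = 0.46·π_1 + 0.52·π_2
Solving with the normalization constraint gives π = (0.4906, 0.5094).
So the stationary probability of state V is 0.5094.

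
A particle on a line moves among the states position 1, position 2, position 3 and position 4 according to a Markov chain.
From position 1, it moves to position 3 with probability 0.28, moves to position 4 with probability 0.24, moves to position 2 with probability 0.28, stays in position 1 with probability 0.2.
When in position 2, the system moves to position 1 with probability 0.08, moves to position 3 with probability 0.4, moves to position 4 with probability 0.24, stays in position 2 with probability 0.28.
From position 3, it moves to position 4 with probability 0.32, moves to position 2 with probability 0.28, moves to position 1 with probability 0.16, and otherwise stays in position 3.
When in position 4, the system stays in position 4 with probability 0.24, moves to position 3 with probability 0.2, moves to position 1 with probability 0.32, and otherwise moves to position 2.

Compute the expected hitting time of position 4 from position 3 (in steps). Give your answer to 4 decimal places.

Let t(s) be the expected number of steps to first reach position 4 from state s, with t(position 4) = 0. Conditioning on the first step:
t(position 1) = 1 + 0.2·t(position 1) + 0.28·t(position 2) + 0.28·t(position 3)
t(position 2) = 1 + 0.08·t(position 1) + 0.28·t(position 2) + 0.4·t(position 3)
t(position 3) = 1 + 0.16·t(position 1) + 0.28·t(position 2) + 0.24·t(position 3)
Solving: t(position 1) = 3.7861, t(position 2) = 3.7512, t(position 3) = 3.4949.
Expected steps from position 3 to position 4: 3.4949.

3.4949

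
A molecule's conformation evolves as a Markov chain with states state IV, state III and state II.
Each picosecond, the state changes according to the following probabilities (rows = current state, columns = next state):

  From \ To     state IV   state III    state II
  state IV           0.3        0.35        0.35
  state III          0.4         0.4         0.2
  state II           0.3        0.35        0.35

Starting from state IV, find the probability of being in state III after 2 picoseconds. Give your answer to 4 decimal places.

0.3675

Sum over the intermediate state after 1 picosecond:
P = P(state IV→state IV)·P(state IV→state III) + P(state IV→state III)·P(state III→state III) + P(state IV→state II)·P(state II→state III)
  = 0.3×0.35 + 0.35×0.4 + 0.35×0.35
  = 0.1050 + 0.1400 + 0.1225 = 0.3675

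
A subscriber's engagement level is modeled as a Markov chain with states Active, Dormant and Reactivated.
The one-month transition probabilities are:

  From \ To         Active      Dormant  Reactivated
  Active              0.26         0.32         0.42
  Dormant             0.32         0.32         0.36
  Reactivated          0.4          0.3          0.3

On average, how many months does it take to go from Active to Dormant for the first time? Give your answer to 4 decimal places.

Let t(s) be the expected number of months to first reach Dormant from state s, with t(Dormant) = 0. Conditioning on the first month:
t(Active) = 1 + 0.26·t(Active) + 0.42·t(Reactivated)
t(Reactivated) = 1 + 0.4·t(Active) + 0.3·t(Reactivated)
Solving: t(Active) = 3.2000, t(Reactivated) = 3.2571.
Expected months from Active to Dormant: 3.2000.

3.2000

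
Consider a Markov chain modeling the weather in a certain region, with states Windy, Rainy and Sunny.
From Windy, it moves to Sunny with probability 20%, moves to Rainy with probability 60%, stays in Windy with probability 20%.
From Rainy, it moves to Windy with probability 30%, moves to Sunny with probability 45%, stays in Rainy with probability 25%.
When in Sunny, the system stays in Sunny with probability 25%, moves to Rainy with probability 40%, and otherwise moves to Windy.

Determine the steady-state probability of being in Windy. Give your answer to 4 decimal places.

Let the stationary distribution be π with π = πP and π_1 + π_2 + π_3 = 1.
π_1 = 0.2·π_1 + 0.3·π_2 + 0.35·π_3
π_2 = 0.6·π_1 + 0.25·π_2 + 0.4·π_3
Solving with the normalization constraint gives π = (0.2871, 0.3977, 0.3152).
So the stationary probability of Windy is 0.2871.

0.2871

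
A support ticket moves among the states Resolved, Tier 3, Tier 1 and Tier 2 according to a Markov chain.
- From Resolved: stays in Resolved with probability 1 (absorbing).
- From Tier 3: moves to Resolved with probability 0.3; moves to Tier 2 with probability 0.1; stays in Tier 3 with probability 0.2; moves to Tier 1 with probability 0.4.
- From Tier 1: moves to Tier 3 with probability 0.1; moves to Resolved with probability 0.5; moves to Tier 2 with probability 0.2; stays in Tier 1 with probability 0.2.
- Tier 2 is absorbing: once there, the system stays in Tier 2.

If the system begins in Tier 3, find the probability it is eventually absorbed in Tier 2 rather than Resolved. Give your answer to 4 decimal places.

0.2667

Let h(s) be the probability of absorption at Tier 2 starting from transient state s. Then h(Tier 2) = 1 and h(Resolved) = 0. By first-step analysis:
h(Tier 3) = 0.3·0 + 0.2·h(Tier 3) + 0.4·h(Tier 1) + 0.1·1
h(Tier 1) = 0.5·0 + 0.1·h(Tier 3) + 0.2·h(Tier 1) + 0.2·1
Solving: h(Tier 3) = 0.2667, h(Tier 1) = 0.2833.
Starting from Tier 3, the probability is 0.2667.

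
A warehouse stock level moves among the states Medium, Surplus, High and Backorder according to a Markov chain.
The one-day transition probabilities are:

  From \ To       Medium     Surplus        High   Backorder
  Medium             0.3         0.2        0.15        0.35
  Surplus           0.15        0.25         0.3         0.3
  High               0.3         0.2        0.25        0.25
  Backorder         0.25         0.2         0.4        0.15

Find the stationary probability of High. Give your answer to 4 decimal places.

Let the stationary distribution be π with π = πP and π_1 + π_2 + π_3 + π_4 = 1.
π_1 = 0.3·π_1 + 0.15·π_2 + 0.3·π_3 + 0.25·π_4
π_2 = 0.2·π_1 + 0.25·π_2 + 0.2·π_3 + 0.2·π_4
π_3 = 0.15·π_1 + 0.3·π_2 + 0.25·π_3 + 0.4·π_4
Solving with the normalization constraint gives π = (0.2554, 0.2105, 0.2740, 0.2601).
So the stationary probability of High is 0.2740.

0.2740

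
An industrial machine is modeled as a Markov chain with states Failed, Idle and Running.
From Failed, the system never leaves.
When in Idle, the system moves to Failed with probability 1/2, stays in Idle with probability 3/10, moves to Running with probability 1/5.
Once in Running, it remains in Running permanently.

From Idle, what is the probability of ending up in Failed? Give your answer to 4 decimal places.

Let h(s) be the probability of absorption at Failed starting from transient state s. Then h(Failed) = 1 and h(Running) = 0. By first-step analysis:
h(Idle) = 0.5·1 + 0.3·h(Idle) + 0.2·0
Solving: h(Idle) = 0.7143.
Starting from Idle, the probability is 0.7143.

0.7143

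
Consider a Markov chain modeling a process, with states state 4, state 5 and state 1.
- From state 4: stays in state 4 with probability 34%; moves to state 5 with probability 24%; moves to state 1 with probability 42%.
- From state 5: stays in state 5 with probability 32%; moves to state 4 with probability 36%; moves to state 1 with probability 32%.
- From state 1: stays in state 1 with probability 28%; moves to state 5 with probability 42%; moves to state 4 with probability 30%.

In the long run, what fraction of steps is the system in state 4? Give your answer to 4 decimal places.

Let the stationary distribution be π with π = πP and π_1 + π_2 + π_3 = 1.
π_1 = 0.34·π_1 + 0.36·π_2 + 0.3·π_3
π_2 = 0.24·π_1 + 0.32·π_2 + 0.42·π_3
Solving with the normalization constraint gives π = (0.3330, 0.3273, 0.3397).
So the stationary probability of state 4 is 0.3330.

0.3330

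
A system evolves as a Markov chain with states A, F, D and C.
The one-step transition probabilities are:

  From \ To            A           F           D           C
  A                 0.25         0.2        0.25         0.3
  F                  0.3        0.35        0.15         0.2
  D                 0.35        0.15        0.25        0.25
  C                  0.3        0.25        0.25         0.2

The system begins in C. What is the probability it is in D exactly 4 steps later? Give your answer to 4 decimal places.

0.2264

Propagate the distribution vector 4 steps from C.
After 0 steps: (0.0000, 0.0000, 0.0000, 1.0000)
After 1 step: (0.3000, 0.2500, 0.2500, 0.2000)
After 2 steps: (0.2975, 0.2350, 0.2250, 0.2425)
After 3 steps: (0.2964, 0.2361, 0.2265, 0.2410)
After 4 steps: (0.2965, 0.2361, 0.2264, 0.2410)
P(in D after 4 steps) = 0.2264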